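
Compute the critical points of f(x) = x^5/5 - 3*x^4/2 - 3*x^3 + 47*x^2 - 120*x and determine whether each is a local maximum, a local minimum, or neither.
f'(x) = x^4 - 6*x^3 - 9*x^2 + 94*x - 120

Solve f'(x) = 0:
  Factor: x^4 - 6*x^3 - 9*x^2 + 94*x - 120 = (x - 5)*(x - 3)*(x - 2)*(x + 4) = 0.
  ⇒ x = -4, 2, 3, 5

f''(x) = 4*x^3 - 18*x^2 - 18*x + 94
Second-derivative test at each critical point:
  f''(-4) = -378 < 0 → local maximum
  f''(2) = 18 > 0 → local minimum
  f''(3) = -14 < 0 → local maximum
  f''(5) = 54 > 0 → local minimum

Critical points: x = -4 (local maximum); x = 2 (local minimum); x = 3 (local maximum); x = 5 (local minimum)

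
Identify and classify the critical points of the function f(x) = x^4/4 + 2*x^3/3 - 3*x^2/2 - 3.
f'(x) = x*(x^2 + 2*x - 3)

Solve f'(x) = 0:
  Factor: x^3 + 2*x^2 - 3*x = x*(x - 1)*(x + 3) = 0.
  ⇒ x = -3, 0, 1

f''(x) = 3*x^2 + 4*x - 3
Second-derivative test at each critical point:
  f''(-3) = 12 > 0 → local minimum
  f''(0) = -3 < 0 → local maximum
  f''(1) = 4 > 0 → local minimum

Critical points: x = -3 (local minimum); x = 0 (local maximum); x = 1 (local minimum)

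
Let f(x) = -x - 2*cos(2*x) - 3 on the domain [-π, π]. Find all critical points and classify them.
f'(x) = 4*sin(2*x) - 1

Solve f'(x) = 0 on [-π, π]:
  f'(x) = 0 ⇔ sin(2*x) = 1/4, i.e. 2*x = arcsin(1/4) + 2nπ or 2*x = π − arcsin(1/4) + 2nπ; keep the solutions lying in [-π, π].
  ⇒ x = -pi + asin(1/4)/2 ≈ -3.0153, -pi/2 - asin(1/4)/2 ≈ -1.6971, asin(1/4)/2 ≈ 0.1263, -asin(1/4)/2 + pi/2 ≈ 1.4445

f''(x) = 8*cos(2*x)
Second-derivative test at each critical point:
  f''(-3.0153) = 7.7460 > 0 → local minimum
  f''(-1.6971) = -7.7460 < 0 → local maximum
  f''(0.1263) = 7.7460 > 0 → local minimum
  f''(1.4445) = -7.7460 < 0 → local maximum

Critical points: x = -pi + asin(1/4)/2 ≈ -3.0153 (local minimum); x = -pi/2 - asin(1/4)/2 ≈ -1.6971 (local maximum); x = asin(1/4)/2 ≈ 0.1263 (local minimum); x = -asin(1/4)/2 + pi/2 ≈ 1.4445 (local maximum)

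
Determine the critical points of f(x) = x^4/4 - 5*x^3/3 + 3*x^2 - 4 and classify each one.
f'(x) = x*(x^2 - 5*x + 6)

Solve f'(x) = 0:
  Factor: x^3 - 5*x^2 + 6*x = x*(x - 3)*(x - 2) = 0.
  ⇒ x = 0, 2, 3

f''(x) = 3*x^2 - 10*x + 6
Second-derivative test at each critical point:
  f''(0) = 6 > 0 → local minimum
  f''(2) = -2 < 0 → local maximum
  f''(3) = 3 > 0 → local minimum

Critical points: x = 0 (local minimum); x = 2 (local maximum); x = 3 (local minimum)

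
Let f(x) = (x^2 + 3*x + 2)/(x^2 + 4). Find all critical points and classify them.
f'(x) = (-3*x^2 + 4*x + 12)/(x^4 + 8*x^2 + 16)

Solve f'(x) = 0:
  f'(x) = -(3*x^2 - 4*x - 12)/(x^2 + 4)^2; the denominator is positive wherever f is defined, so f'(x) = 0 ⇔ -3*x^2 + 4*x + 12 = 0.
  3*x^2 - 4*x - 12 = 0 has no rational roots; quadratic formula: x = (4 ± √160)/6.
  ⇒ x = 2/3 - 2*sqrt(10)/3 ≈ -1.4415, 2/3 + 2*sqrt(10)/3 ≈ 2.7749

f''(x) = 2*(3*x^3 - 6*x^2 - 36*x + 8)/(x^6 + 12*x^4 + 48*x^2 + 64)
Second-derivative test at each critical point:
  f''(-1.4415) = 0.3424 > 0 → local minimum
  f''(2.7749) = -0.0924 < 0 → local maximum

Critical points: x = 2/3 - 2*sqrt(10)/3 ≈ -1.4415 (local minimum); x = 2/3 + 2*sqrt(10)/3 ≈ 2.7749 (local maximum)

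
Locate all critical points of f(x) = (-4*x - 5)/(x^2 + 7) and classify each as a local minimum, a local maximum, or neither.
f'(x) = 2*(2*x^2 + 5*x - 14)/(x^4 + 14*x^2 + 49)

Solve f'(x) = 0:
  f'(x) = 2*(2*x^2 + 5*x - 14)/(x^2 + 7)^2; the denominator is positive wherever f is defined, so f'(x) = 0 ⇔ 4*x^2 + 10*x - 28 = 0.
  Factor: 4*x^2 + 10*x - 28 = 2*(2*x^2 + 5*x - 14); 2*x^2 + 5*x - 14 = 0 has no rational roots; quadratic formula: x = (-5 ± √137)/4.
  ⇒ x = -sqrt(137)/4 - 5/4 ≈ -4.1762, -5/4 + sqrt(137)/4 ≈ 1.6762

f''(x) = 2*(-4*x^2*(4*x + 5) + (12*x + 5)*(x^2 + 7))/(x^2 + 7)^3
Second-derivative test at each critical point:
  f''(-4.1762) = -0.0392 < 0 → local maximum
  f''(1.6762) = 0.2433 > 0 → local minimum

Critical points: x = -sqrt(137)/4 - 5/4 ≈ -4.1762 (local maximum); x = -5/4 + sqrt(137)/4 ≈ 1.6762 (local minimum)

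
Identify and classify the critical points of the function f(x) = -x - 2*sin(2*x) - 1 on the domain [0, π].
f'(x) = 8*sin(x)^2 - 5

Solve f'(x) = 0 on [0, π]:
  f'(x) = 0 ⇔ cos(2*x) = -1/4, i.e. 2*x = ±arccos(-1/4) + 2nπ; keep the solutions lying in [0, π].
  ⇒ x = acos(-1/4)/2 ≈ 0.9117, pi - acos(-1/4)/2 ≈ 2.2299

f''(x) = 8*sin(2*x)
Second-derivative test at each critical point:
  f''(0.9117) = 7.7460 > 0 → local minimum
  f''(2.2299) = -7.7460 < 0 → local maximum

Critical points: x = acos(-1/4)/2 ≈ 0.9117 (local minimum); x = pi - acos(-1/4)/2 ≈ 2.2299 (local maximum)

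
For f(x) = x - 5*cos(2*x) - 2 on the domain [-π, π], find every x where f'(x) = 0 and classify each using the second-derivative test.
f'(x) = 10*sin(2*x) + 1

Solve f'(x) = 0 on [-π, π]:
  f'(x) = 0 ⇔ sin(2*x) = -1/10, i.e. 2*x = arcsin(-1/10) + 2nπ or 2*x = π − arcsin(-1/10) + 2nπ; keep the solutions lying in [-π, π].
  ⇒ x = -pi/2 + asin(1/10)/2 ≈ -1.5207, -asin(1/10)/2 ≈ -0.0501, asin(1/10)/2 + pi/2 ≈ 1.6209, pi - asin(1/10)/2 ≈ 3.0915

f''(x) = 20*cos(2*x)
Second-derivative test at each critical point:
  f''(-1.5207) = -19.8997 < 0 → local maximum
  f''(-0.0501) = 19.8997 > 0 → local minimum
  f''(1.6209) = -19.8997 < 0 → local maximum
  f''(3.0915) = 19.8997 > 0 → local minimum

Critical points: x = -pi/2 + asin(1/10)/2 ≈ -1.5207 (local maximum); x = -asin(1/10)/2 ≈ -0.0501 (local minimum); x = asin(1/10)/2 + pi/2 ≈ 1.6209 (local maximum); x = pi - asin(1/10)/2 ≈ 3.0915 (local minimum)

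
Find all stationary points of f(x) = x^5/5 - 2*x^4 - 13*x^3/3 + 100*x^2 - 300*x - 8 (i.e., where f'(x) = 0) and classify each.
f'(x) = x^4 - 8*x^3 - 13*x^2 + 200*x - 300

Solve f'(x) = 0:
  Factor: x^4 - 8*x^3 - 13*x^2 + 200*x - 300 = (x - 6)*(x - 5)*(x - 2)*(x + 5) = 0.
  ⇒ x = -5, 2, 5, 6

f''(x) = 4*x^3 - 24*x^2 - 26*x + 200
Second-derivative test at each critical point:
  f''(-5) = -770 < 0 → local maximum
  f''(2) = 84 > 0 → local minimum
  f''(5) = -30 < 0 → local maximum
  f''(6) = 44 > 0 → local minimum

Critical points: x = -5 (local maximum); x = 2 (local minimum); x = 5 (local maximum); x = 6 (local minimum)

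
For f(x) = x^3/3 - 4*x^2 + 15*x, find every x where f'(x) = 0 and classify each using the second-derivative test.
f'(x) = x^2 - 8*x + 15

Solve f'(x) = 0:
  Factor: x^2 - 8*x + 15 = (x - 5)*(x - 3) = 0.
  ⇒ x = 3, 5

f''(x) = 2*x - 8
Second-derivative test at each critical point:
  f''(3) = -2 < 0 → local maximum
  f''(5) = 2 > 0 → local minimum

Critical points: x = 3 (local maximum); x = 5 (local minimum)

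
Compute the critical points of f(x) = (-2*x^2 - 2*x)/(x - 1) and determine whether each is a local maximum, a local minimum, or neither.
f'(x) = 2*(-x^2 + 2*x + 1)/(x^2 - 2*x + 1)

Solve f'(x) = 0:
  f'(x) = -2*(x^2 - 2*x - 1)/(x - 1)^2; the denominator is positive wherever f is defined, so f'(x) = 0 ⇔ -2*x^2 + 4*x + 2 = 0.
  Factor: -2*x^2 + 4*x + 2 = -2*(x^2 - 2*x - 1); x^2 - 2*x - 1 = 0 has no rational roots; quadratic formula: x = (2 ± √8)/2.
  ⇒ x = 1 - sqrt(2) ≈ -0.4142, 1 + sqrt(2) ≈ 2.4142

f''(x) = -8/(x^3 - 3*x^2 + 3*x - 1)
Second-derivative test at each critical point:
  f''(-0.4142) = 2.8284 > 0 → local minimum
  f''(2.4142) = -2.8284 < 0 → local maximum

Critical points: x = 1 - sqrt(2) ≈ -0.4142 (local minimum); x = 1 + sqrt(2) ≈ 2.4142 (local maximum)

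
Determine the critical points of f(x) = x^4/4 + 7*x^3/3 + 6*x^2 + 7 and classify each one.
f'(x) = x*(x^2 + 7*x + 12)

Solve f'(x) = 0:
  Factor: x^3 + 7*x^2 + 12*x = x*(x + 3)*(x + 4) = 0.
  ⇒ x = -4, -3, 0

f''(x) = 3*x^2 + 14*x + 12
Second-derivative test at each critical point:
  f''(-4) = 4 > 0 → local minimum
  f''(-3) = -3 < 0 → local maximum
  f''(0) = 12 > 0 → local minimum

Critical points: x = -4 (local minimum); x = -3 (local maximum); x = 0 (local minimum)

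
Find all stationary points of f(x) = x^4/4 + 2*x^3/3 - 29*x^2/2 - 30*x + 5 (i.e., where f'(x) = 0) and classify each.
f'(x) = x^3 + 2*x^2 - 29*x - 30

Solve f'(x) = 0:
  Factor: x^3 + 2*x^2 - 29*x - 30 = (x - 5)*(x + 1)*(x + 6) = 0.
  ⇒ x = -6, -1, 5

f''(x) = 3*x^2 + 4*x - 29
Second-derivative test at each critical point:
  f''(-6) = 55 > 0 → local minimum
  f''(-1) = -30 < 0 → local maximum
  f''(5) = 66 > 0 → local minimum

Critical points: x = -6 (local minimum); x = -1 (local maximum); x = 5 (local minimum)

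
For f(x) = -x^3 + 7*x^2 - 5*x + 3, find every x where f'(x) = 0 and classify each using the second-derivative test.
f'(x) = -3*x^2 + 14*x - 5

Solve f'(x) = 0:
  3*x^2 - 14*x + 5 = 0 has no rational roots; quadratic formula: x = (14 ± √136)/6.
  ⇒ x = 7/3 - sqrt(34)/3 ≈ 0.3897, sqrt(34)/3 + 7/3 ≈ 4.2770

f''(x) = 14 - 6*x
Second-derivative test at each critical point:
  f''(0.3897) = 11.6619 > 0 → local minimum
  f''(4.2770) = -11.6619 < 0 → local maximum

Critical points: x = 7/3 - sqrt(34)/3 ≈ 0.3897 (local minimum); x = sqrt(34)/3 + 7/3 ≈ 4.2770 (local maximum)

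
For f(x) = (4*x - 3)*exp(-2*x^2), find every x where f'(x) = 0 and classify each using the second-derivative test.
f'(x) = 4*(-x*(4*x - 3) + 1)*exp(-2*x^2)

Solve f'(x) = 0:
  f'(x) = (-16*x^2 + 12*x + 4)·exp(-2*x^2) and exp(-2*x^2) > 0 for every x, so f'(x) = 0 ⇔ -16*x^2 + 12*x + 4 = 0.
  Factor: -16*x^2 + 12*x + 4 = -4*(x - 1)*(4*x + 1) = 0.
  ⇒ x = -1/4, 1

f''(x) = 4*(4*x^2*(4*x - 3) - 12*x + 3)*exp(-2*x^2)
Second-derivative test at each critical point:
  f''(-1/4) = 17.6499 > 0 → local minimum
  f''(1) = -2.7067 < 0 → local maximum

Critical points: x = -1/4 (local minimum); x = 1 (local maximum)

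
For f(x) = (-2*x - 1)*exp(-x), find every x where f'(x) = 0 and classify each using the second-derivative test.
f'(x) = (2*x - 1)*exp(-x)

Solve f'(x) = 0:
  f'(x) = (2*x - 1)·exp(-x) and exp(-x) > 0 for every x, so f'(x) = 0 ⇔ 2*x - 1 = 0.
  2*x - 1 = 0.
  ⇒ x = 1/2

f''(x) = (3 - 2*x)*exp(-x)
Second-derivative test at each critical point:
  f''(1/2) = 1.2131 > 0 → local minimum

Critical points: x = 1/2 (local minimum)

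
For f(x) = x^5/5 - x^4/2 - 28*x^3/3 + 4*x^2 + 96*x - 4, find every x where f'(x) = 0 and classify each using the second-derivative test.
f'(x) = x^4 - 2*x^3 - 28*x^2 + 8*x + 96

Solve f'(x) = 0:
  Factor: x^4 - 2*x^3 - 28*x^2 + 8*x + 96 = (x - 6)*(x - 2)*(x + 2)*(x + 4) = 0.
  ⇒ x = -4, -2, 2, 6

f''(x) = 4*x^3 - 6*x^2 - 56*x + 8
Second-derivative test at each critical point:
  f''(-4) = -120 < 0 → local maximum
  f''(-2) = 64 > 0 → local minimum
  f''(2) = -96 < 0 → local maximum
  f''(6) = 320 > 0 → local minimum

Critical points: x = -4 (local maximum); x = -2 (local minimum); x = 2 (local maximum); x = 6 (local minimum)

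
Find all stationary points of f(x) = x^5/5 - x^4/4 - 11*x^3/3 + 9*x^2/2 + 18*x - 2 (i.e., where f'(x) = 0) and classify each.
f'(x) = x^4 - x^3 - 11*x^2 + 9*x + 18

Solve f'(x) = 0:
  Factor: x^4 - x^3 - 11*x^2 + 9*x + 18 = (x - 3)*(x - 2)*(x + 1)*(x + 3) = 0.
  ⇒ x = -3, -1, 2, 3

f''(x) = 4*x^3 - 3*x^2 - 22*x + 9
Second-derivative test at each critical point:
  f''(-3) = -60 < 0 → local maximum
  f''(-1) = 24 > 0 → local minimum
  f''(2) = -15 < 0 → local maximum
  f''(3) = 24 > 0 → local minimum

Critical points: x = -3 (local maximum); x = -1 (local minimum); x = 2 (local maximum); x = 3 (local minimum)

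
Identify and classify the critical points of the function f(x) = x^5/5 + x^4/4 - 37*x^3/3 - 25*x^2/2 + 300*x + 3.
f'(x) = x^4 + x^3 - 37*x^2 - 25*x + 300

Solve f'(x) = 0:
  Factor: x^4 + x^3 - 37*x^2 - 25*x + 300 = (x - 5)*(x - 3)*(x + 4)*(x + 5) = 0.
  ⇒ x = -5, -4, 3, 5

f''(x) = 4*x^3 + 3*x^2 - 74*x - 25
Second-derivative test at each critical point:
  f''(-5) = -80 < 0 → local maximum
  f''(-4) = 63 > 0 → local minimum
  f''(3) = -112 < 0 → local maximum
  f''(5) = 180 > 0 → local minimum

Critical points: x = -5 (local maximum); x = -4 (local minimum); x = 3 (local maximum); x = 5 (local minimum)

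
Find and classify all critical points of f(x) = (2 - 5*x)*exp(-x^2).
f'(x) = (2*x*(5*x - 2) - 5)*exp(-x^2)

Solve f'(x) = 0:
  f'(x) = (10*x^2 - 4*x - 5)·exp(-x^2) and exp(-x^2) > 0 for every x, so f'(x) = 0 ⇔ 10*x^2 - 4*x - 5 = 0.
  10*x^2 - 4*x - 5 = 0 has no rational roots; quadratic formula: x = (4 ± √216)/20.
  ⇒ x = 1/5 - 3*sqrt(6)/10 ≈ -0.5348, 1/5 + 3*sqrt(6)/10 ≈ 0.9348

f''(x) = 2*(2*x^2*(2 - 5*x) + 15*x - 2)*exp(-x^2)
Second-derivative test at each critical point:
  f''(-0.5348) = -11.0406 < 0 → local maximum
  f''(0.9348) = 6.1331 > 0 → local minimum

Critical points: x = 1/5 - 3*sqrt(6)/10 ≈ -0.5348 (local maximum); x = 1/5 + 3*sqrt(6)/10 ≈ 0.9348 (local minimum)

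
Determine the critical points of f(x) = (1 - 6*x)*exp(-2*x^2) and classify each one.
f'(x) = 2*(2*x*(6*x - 1) - 3)*exp(-2*x^2)

Solve f'(x) = 0:
  f'(x) = (24*x^2 - 4*x - 6)·exp(-2*x^2) and exp(-2*x^2) > 0 for every x, so f'(x) = 0 ⇔ 24*x^2 - 4*x - 6 = 0.
  Factor: 24*x^2 - 4*x - 6 = 2*(12*x^2 - 2*x - 3); 12*x^2 - 2*x - 3 = 0 has no rational roots; quadratic formula: x = (2 ± √148)/24.
  ⇒ x = 1/12 - sqrt(37)/12 ≈ -0.4236, 1/12 + sqrt(37)/12 ≈ 0.5902

f''(x) = 4*(4*x^2*(1 - 6*x) + 18*x - 1)*exp(-2*x^2)
Second-derivative test at each critical point:
  f''(-0.4236) = -16.9954 < 0 → local maximum
  f''(0.5902) = 12.1219 > 0 → local minimum

Critical points: x = 1/12 - sqrt(37)/12 ≈ -0.4236 (local maximum); x = 1/12 + sqrt(37)/12 ≈ 0.5902 (local minimum)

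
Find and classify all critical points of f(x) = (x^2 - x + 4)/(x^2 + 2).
f'(x) = (x^2 - 4*x - 2)/(x^4 + 4*x^2 + 4)

Solve f'(x) = 0:
  f'(x) = (x^2 - 4*x - 2)/(x^2 + 2)^2; the denominator is positive wherever f is defined, so f'(x) = 0 ⇔ x^2 - 4*x - 2 = 0.
  x^2 - 4*x - 2 = 0 has no rational roots; quadratic formula: x = (4 ± √24)/2.
  ⇒ x = 2 - sqrt(6) ≈ -0.4495, 2 + sqrt(6) ≈ 4.4495

f''(x) = 2*(-x^3 + 6*x^2 + 6*x - 4)/(x^6 + 6*x^4 + 12*x^2 + 8)
Second-derivative test at each critical point:
  f''(-0.4495) = -1.0103 < 0 → local maximum
  f''(4.4495) = 0.0103 > 0 → local minimum

Critical points: x = 2 - sqrt(6) ≈ -0.4495 (local maximum); x = 2 + sqrt(6) ≈ 4.4495 (local minimum)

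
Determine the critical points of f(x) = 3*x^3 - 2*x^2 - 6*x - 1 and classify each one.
f'(x) = 9*x^2 - 4*x - 6

Solve f'(x) = 0:
  9*x^2 - 4*x - 6 = 0 has no rational roots; quadratic formula: x = (4 ± √232)/18.
  ⇒ x = 2/9 - sqrt(58)/9 ≈ -0.6240, 2/9 + sqrt(58)/9 ≈ 1.0684

f''(x) = 18*x - 4
Second-derivative test at each critical point:
  f''(-0.6240) = -15.2315 < 0 → local maximum
  f''(1.0684) = 15.2315 > 0 → local minimum

Critical points: x = 2/9 - sqrt(58)/9 ≈ -0.6240 (local maximum); x = 2/9 + sqrt(58)/9 ≈ 1.0684 (local minimum)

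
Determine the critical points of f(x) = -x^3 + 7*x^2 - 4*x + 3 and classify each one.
f'(x) = -3*x^2 + 14*x - 4

Solve f'(x) = 0:
  3*x^2 - 14*x + 4 = 0 has no rational roots; quadratic formula: x = (14 ± √148)/6.
  ⇒ x = 7/3 - sqrt(37)/3 ≈ 0.3057, sqrt(37)/3 + 7/3 ≈ 4.3609

f''(x) = 14 - 6*x
Second-derivative test at each critical point:
  f''(0.3057) = 12.1655 > 0 → local minimum
  f''(4.3609) = -12.1655 < 0 → local maximum

Critical points: x = 7/3 - sqrt(37)/3 ≈ 0.3057 (local minimum); x = sqrt(37)/3 + 7/3 ≈ 4.3609 (local maximum)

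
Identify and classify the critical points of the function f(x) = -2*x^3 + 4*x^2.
f'(x) = 2*x*(4 - 3*x)

Solve f'(x) = 0:
  Factor: -6*x^2 + 8*x = -2*x*(3*x - 4) = 0.
  ⇒ x = 0, 4/3

f''(x) = 8 - 12*x
Second-derivative test at each critical point:
  f''(0) = 8 > 0 → local minimum
  f''(4/3) = -8 < 0 → local maximum

Critical points: x = 0 (local minimum); x = 4/3 (local maximum)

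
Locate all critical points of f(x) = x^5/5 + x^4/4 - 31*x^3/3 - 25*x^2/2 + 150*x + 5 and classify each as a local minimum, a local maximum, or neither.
f'(x) = x^4 + x^3 - 31*x^2 - 25*x + 150

Solve f'(x) = 0:
  Factor: x^4 + x^3 - 31*x^2 - 25*x + 150 = (x - 5)*(x - 2)*(x + 3)*(x + 5) = 0.
  ⇒ x = -5, -3, 2, 5

f''(x) = 4*x^3 + 3*x^2 - 62*x - 25
Second-derivative test at each critical point:
  f''(-5) = -140 < 0 → local maximum
  f''(-3) = 80 > 0 → local minimum
  f''(2) = -105 < 0 → local maximum
  f''(5) = 240 > 0 → local minimum

Critical points: x = -5 (local maximum); x = -3 (local minimum); x = 2 (local maximum); x = 5 (local minimum)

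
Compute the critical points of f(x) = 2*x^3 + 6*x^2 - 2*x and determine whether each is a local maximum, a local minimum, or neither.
f'(x) = 6*x^2 + 12*x - 2

Solve f'(x) = 0:
  Factor: 6*x^2 + 12*x - 2 = 2*(3*x^2 + 6*x - 1); 3*x^2 + 6*x - 1 = 0 has no rational roots; quadratic formula: x = (-6 ± √48)/6.
  ⇒ x = -2*sqrt(3)/3 - 1 ≈ -2.1547, -1 + 2*sqrt(3)/3 ≈ 0.1547

f''(x) = 12*x + 12
Second-derivative test at each critical point:
  f''(-2.1547) = -13.8564 < 0 → local maximum
  f''(0.1547) = 13.8564 > 0 → local minimum

Critical points: x = -2*sqrt(3)/3 - 1 ≈ -2.1547 (local maximum); x = -1 + 2*sqrt(3)/3 ≈ 0.1547 (local minimum)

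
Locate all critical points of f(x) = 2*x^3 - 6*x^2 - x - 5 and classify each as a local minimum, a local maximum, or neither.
f'(x) = 6*x^2 - 12*x - 1

Solve f'(x) = 0:
  6*x^2 - 12*x - 1 = 0 has no rational roots; quadratic formula: x = (12 ± √168)/12.
  ⇒ x = 1 - sqrt(42)/6 ≈ -0.0801, 1 + sqrt(42)/6 ≈ 2.0801

f''(x) = 12*x - 12
Second-derivative test at each critical point:
  f''(-0.0801) = -12.9615 < 0 → local maximum
  f''(2.0801) = 12.9615 > 0 → local minimum

Critical points: x = 1 - sqrt(42)/6 ≈ -0.0801 (local maximum); x = 1 + sqrt(42)/6 ≈ 2.0801 (local minimum)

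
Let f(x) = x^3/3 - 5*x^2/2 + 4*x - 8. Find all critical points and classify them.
f'(x) = x^2 - 5*x + 4

Solve f'(x) = 0:
  Factor: x^2 - 5*x + 4 = (x - 4)*(x - 1) = 0.
  ⇒ x = 1, 4

f''(x) = 2*x - 5
Second-derivative test at each critical point:
  f''(1) = -3 < 0 → local maximum
  f''(4) = 3 > 0 → local minimum

Critical points: x = 1 (local maximum); x = 4 (local minimum)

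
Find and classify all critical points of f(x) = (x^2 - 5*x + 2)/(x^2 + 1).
f'(x) = (5*x^2 - 2*x - 5)/(x^4 + 2*x^2 + 1)

Solve f'(x) = 0:
  f'(x) = (5*x^2 - 2*x - 5)/(x^2 + 1)^2; the denominator is positive wherever f is defined, so f'(x) = 0 ⇔ 5*x^2 - 2*x - 5 = 0.
  5*x^2 - 2*x - 5 = 0 has no rational roots; quadratic formula: x = (2 ± √104)/10.
  ⇒ x = 1/5 - sqrt(26)/5 ≈ -0.8198, 1/5 + sqrt(26)/5 ≈ 1.2198

f''(x) = 2*(-5*x^3 + 3*x^2 + 15*x - 1)/(x^6 + 3*x^4 + 3*x^2 + 1)
Second-derivative test at each critical point:
  f''(-0.8198) = -3.6476 < 0 → local maximum
  f''(1.2198) = 1.6476 > 0 → local minimum

Critical points: x = 1/5 - sqrt(26)/5 ≈ -0.8198 (local maximum); x = 1/5 + sqrt(26)/5 ≈ 1.2198 (local minimum)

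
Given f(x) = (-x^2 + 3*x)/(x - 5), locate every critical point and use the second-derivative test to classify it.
f'(x) = (-x^2 + 10*x - 15)/(x^2 - 10*x + 25)

Solve f'(x) = 0:
  f'(x) = -(x^2 - 10*x + 15)/(x - 5)^2; the denominator is positive wherever f is defined, so f'(x) = 0 ⇔ -x^2 + 10*x - 15 = 0.
  x^2 - 10*x + 15 = 0 has no rational roots; quadratic formula: x = (10 ± √40)/2.
  ⇒ x = 5 - sqrt(10) ≈ 1.8377, sqrt(10) + 5 ≈ 8.1623

f''(x) = -20/(x^3 - 15*x^2 + 75*x - 125)
Second-derivative test at each critical point:
  f''(1.8377) = 0.6325 > 0 → local minimum
  f''(8.1623) = -0.6325 < 0 → local maximum

Critical points: x = 5 - sqrt(10) ≈ 1.8377 (local minimum); x = sqrt(10) + 5 ≈ 8.1623 (local maximum)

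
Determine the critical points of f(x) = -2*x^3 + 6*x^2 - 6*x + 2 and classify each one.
f'(x) = -6*x^2 + 12*x - 6

Solve f'(x) = 0:
  Factor: -6*x^2 + 12*x - 6 = -6*(x - 1)^2 = 0.
  ⇒ x = 1

f''(x) = 12 - 12*x
Second-derivative test at each critical point:
  f''(1) = 0, so the second-derivative test is inconclusive; use the first-derivative test: f'(3/4) = -0.3750, f'(5/4) = -0.3750 — f' is negative on both sides (no sign change) → neither a local maximum nor a local minimum

Critical points: x = 1 (neither)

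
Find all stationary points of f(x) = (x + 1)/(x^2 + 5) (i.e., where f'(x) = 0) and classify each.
f'(x) = (x^2 - 2*x*(x + 1) + 5)/(x^2 + 5)^2

Solve f'(x) = 0:
  f'(x) = -(x^2 + 2*x - 5)/(x^2 + 5)^2; the denominator is positive wherever f is defined, so f'(x) = 0 ⇔ -x^2 - 2*x + 5 = 0.
  x^2 + 2*x - 5 = 0 has no rational roots; quadratic formula: x = (-2 ± √24)/2.
  ⇒ x = -sqrt(6) - 1 ≈ -3.4495, -1 + sqrt(6) ≈ 1.4495

f''(x) = 2*(4*x^2*(x + 1) - (3*x + 1)*(x^2 + 5))/(x^2 + 5)^3
Second-derivative test at each critical point:
  f''(-3.4495) = 0.0172 > 0 → local minimum
  f''(1.4495) = -0.0972 < 0 → local maximum

Critical points: x = -sqrt(6) - 1 ≈ -3.4495 (local minimum); x = -1 + sqrt(6) ≈ 1.4495 (local maximum)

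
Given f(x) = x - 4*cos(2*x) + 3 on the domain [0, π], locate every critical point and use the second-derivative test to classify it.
f'(x) = 8*sin(2*x) + 1

Solve f'(x) = 0 on [0, π]:
  f'(x) = 0 ⇔ sin(2*x) = -1/8, i.e. 2*x = arcsin(-1/8) + 2nπ or 2*x = π − arcsin(-1/8) + 2nπ; keep the solutions lying in [0, π].
  ⇒ x = asin(1/8)/2 + pi/2 ≈ 1.6335, pi - asin(1/8)/2 ≈ 3.0789

f''(x) = 16*cos(2*x)
Second-derivative test at each critical point:
  f''(1.6335) = -15.8745 < 0 → local maximum
  f''(3.0789) = 15.8745 > 0 → local minimum

Critical points: x = asin(1/8)/2 + pi/2 ≈ 1.6335 (local maximum); x = pi - asin(1/8)/2 ≈ 3.0789 (local minimum)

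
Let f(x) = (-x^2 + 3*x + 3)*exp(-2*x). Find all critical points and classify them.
f'(x) = (2*x^2 - 8*x - 3)*exp(-2*x)

Solve f'(x) = 0:
  f'(x) = (2*x^2 - 8*x - 3)·exp(-2*x) and exp(-2*x) > 0 for every x, so f'(x) = 0 ⇔ 2*x^2 - 8*x - 3 = 0.
  2*x^2 - 8*x - 3 = 0 has no rational roots; quadratic formula: x = (8 ± √88)/4.
  ⇒ x = 2 - sqrt(22)/2 ≈ -0.3452, 2 + sqrt(22)/2 ≈ 4.3452

f''(x) = 2*(-2*x^2 + 10*x - 1)*exp(-2*x)
Second-derivative test at each critical point:
  f''(-0.3452) = -18.7105 < 0 → local maximum
  f''(4.3452) = 0.0016 > 0 → local minimum

Critical points: x = 2 - sqrt(22)/2 ≈ -0.3452 (local maximum); x = 2 + sqrt(22)/2 ≈ 4.3452 (local minimum)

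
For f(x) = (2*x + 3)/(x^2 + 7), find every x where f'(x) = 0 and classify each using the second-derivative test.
f'(x) = 2*(-x^2 - 3*x + 7)/(x^4 + 14*x^2 + 49)

Solve f'(x) = 0:
  f'(x) = -2*(x^2 + 3*x - 7)/(x^2 + 7)^2; the denominator is positive wherever f is defined, so f'(x) = 0 ⇔ -2*x^2 - 6*x + 14 = 0.
  Factor: -2*x^2 - 6*x + 14 = -2*(x^2 + 3*x - 7); x^2 + 3*x - 7 = 0 has no rational roots; quadratic formula: x = (-3 ± √37)/2.
  ⇒ x = -sqrt(37)/2 - 3/2 ≈ -4.5414, -3/2 + sqrt(37)/2 ≈ 1.5414

f''(x) = 2*(4*x^2*(2*x + 3) - 3*(2*x + 1)*(x^2 + 7))/(x^2 + 7)^3
Second-derivative test at each critical point:
  f''(-4.5414) = 0.0159 > 0 → local minimum
  f''(1.5414) = -0.1384 < 0 → local maximum

Critical points: x = -sqrt(37)/2 - 3/2 ≈ -4.5414 (local minimum); x = -3/2 + sqrt(37)/2 ≈ 1.5414 (local maximum)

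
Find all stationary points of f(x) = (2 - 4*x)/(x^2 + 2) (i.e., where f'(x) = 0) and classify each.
f'(x) = 4*(x^2 - x - 2)/(x^4 + 4*x^2 + 4)

Solve f'(x) = 0:
  f'(x) = 4*(x - 2)*(x + 1)/(x^2 + 2)^2; the denominator is positive wherever f is defined, so f'(x) = 0 ⇔ 4*x^2 - 4*x - 8 = 0.
  Factor: 4*x^2 - 4*x - 8 = 4*(x - 2)*(x + 1) = 0.
  ⇒ x = -1, 2

f''(x) = 4*(4*x^2*(1 - 2*x) + (6*x - 1)*(x^2 + 2))/(x^2 + 2)^3
Second-derivative test at each critical point:
  f''(-1) = -4/3 < 0 → local maximum
  f''(2) = 1/3 > 0 → local minimum

Critical points: x = -1 (local maximum); x = 2 (local minimum)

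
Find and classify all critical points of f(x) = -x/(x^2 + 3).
f'(x) = (x^2 - 3)/(x^2 + 3)^2

Solve f'(x) = 0:
  f'(x) = (x^2 - 3)/(x^2 + 3)^2; the denominator is positive wherever f is defined, so f'(x) = 0 ⇔ x^2 - 3 = 0.
  x^2 - 3 = 0 has no rational roots; quadratic formula: x = (0 ± √12)/2.
  ⇒ x = -sqrt(3) ≈ -1.7321, sqrt(3) ≈ 1.7321

f''(x) = 2*x*(9 - x^2)/(x^2 + 3)^3
Second-derivative test at each critical point:
  f''(-1.7321) = -0.0962 < 0 → local maximum
  f''(1.7321) = 0.0962 > 0 → local minimum

Critical points: x = -sqrt(3) ≈ -1.7321 (local maximum); x = sqrt(3) ≈ 1.7321 (local minimum)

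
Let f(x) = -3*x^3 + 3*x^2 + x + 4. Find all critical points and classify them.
f'(x) = -9*x^2 + 6*x + 1

Solve f'(x) = 0:
  9*x^2 - 6*x - 1 = 0 has no rational roots; quadratic formula: x = (6 ± √72)/18.
  ⇒ x = 1/3 - sqrt(2)/3 ≈ -0.1381, 1/3 + sqrt(2)/3 ≈ 0.8047

f''(x) = 6 - 18*x
Second-derivative test at each critical point:
  f''(-0.1381) = 8.4853 > 0 → local minimum
  f''(0.8047) = -8.4853 < 0 → local maximum

Critical points: x = 1/3 - sqrt(2)/3 ≈ -0.1381 (local minimum); x = 1/3 + sqrt(2)/3 ≈ 0.8047 (local maximum)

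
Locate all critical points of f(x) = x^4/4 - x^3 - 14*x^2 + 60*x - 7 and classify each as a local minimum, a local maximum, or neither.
f'(x) = x^3 - 3*x^2 - 28*x + 60

Solve f'(x) = 0:
  Factor: x^3 - 3*x^2 - 28*x + 60 = (x - 6)*(x - 2)*(x + 5) = 0.
  ⇒ x = -5, 2, 6

f''(x) = 3*x^2 - 6*x - 28
Second-derivative test at each critical point:
  f''(-5) = 77 > 0 → local minimum
  f''(2) = -28 < 0 → local maximum
  f''(6) = 44 > 0 → local minimum

Critical points: x = -5 (local minimum); x = 2 (local maximum); x = 6 (local minimum)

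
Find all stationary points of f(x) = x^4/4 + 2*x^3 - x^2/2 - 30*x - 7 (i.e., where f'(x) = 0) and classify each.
f'(x) = x^3 + 6*x^2 - x - 30

Solve f'(x) = 0:
  Factor: x^3 + 6*x^2 - x - 30 = (x - 2)*(x + 3)*(x + 5) = 0.
  ⇒ x = -5, -3, 2

f''(x) = 3*x^2 + 12*x - 1
Second-derivative test at each critical point:
  f''(-5) = 14 > 0 → local minimum
  f''(-3) = -10 < 0 → local maximum
  f''(2) = 35 > 0 → local minimum

Critical points: x = -5 (local minimum); x = -3 (local maximum); x = 2 (local minimum)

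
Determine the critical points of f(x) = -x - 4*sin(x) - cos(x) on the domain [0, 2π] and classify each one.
f'(x) = sin(x) - 4*cos(x) - 1

Solve f'(x) = 0 on [0, 2π]:
  f'(x) = 0 ⇔ sin(x) - 4*cos(x) = 1. Write the left side as R·cos(x + φ) with R = √((-4)² + (-1)²) = sqrt(17), cos φ = -4*sqrt(17)/17, sin φ = -sqrt(17)/17; then cos(x + φ) = sqrt(17)/17. Solve for x and keep the solutions lying in [0, 2π].
  ⇒ x = pi/2 ≈ 1.5708, atan(15/8) + pi ≈ 4.2224

f''(x) = 4*sin(x) + cos(x)
Second-derivative test at each critical point:
  f''(1.5708) = 4 > 0 → local minimum
  f''(4.2224) = -4 < 0 → local maximum

Critical points: x = pi/2 ≈ 1.5708 (local minimum); x = atan(15/8) + pi ≈ 4.2224 (local maximum)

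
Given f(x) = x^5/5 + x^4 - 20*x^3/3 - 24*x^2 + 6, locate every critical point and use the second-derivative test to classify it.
f'(x) = x*(x^3 + 4*x^2 - 20*x - 48)

Solve f'(x) = 0:
  Factor: x^4 + 4*x^3 - 20*x^2 - 48*x = x*(x - 4)*(x + 2)*(x + 6) = 0.
  ⇒ x = -6, -2, 0, 4

f''(x) = 4*x^3 + 12*x^2 - 40*x - 48
Second-derivative test at each critical point:
  f''(-6) = -240 < 0 → local maximum
  f''(-2) = 48 > 0 → local minimum
  f''(0) = -48 < 0 → local maximum
  f''(4) = 240 > 0 → local minimum

Critical points: x = -6 (local maximum); x = -2 (local minimum); x = 0 (local maximum); x = 4 (local minimum)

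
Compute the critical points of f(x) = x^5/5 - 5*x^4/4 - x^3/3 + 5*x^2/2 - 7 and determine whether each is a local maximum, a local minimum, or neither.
f'(x) = x*(x^3 - 5*x^2 - x + 5)

Solve f'(x) = 0:
  Factor: x^4 - 5*x^3 - x^2 + 5*x = x*(x - 5)*(x - 1)*(x + 1) = 0.
  ⇒ x = -1, 0, 1, 5

f''(x) = 4*x^3 - 15*x^2 - 2*x + 5
Second-derivative test at each critical point:
  f''(-1) = -12 < 0 → local maximum
  f''(0) = 5 > 0 → local minimum
  f''(1) = -8 < 0 → local maximum
  f''(5) = 120 > 0 → local minimum

Critical points: x = -1 (local maximum); x = 0 (local minimum); x = 1 (local maximum); x = 5 (local minimum)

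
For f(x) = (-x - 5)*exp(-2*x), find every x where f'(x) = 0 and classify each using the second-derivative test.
f'(x) = (2*x + 9)*exp(-2*x)

Solve f'(x) = 0:
  f'(x) = (2*x + 9)·exp(-2*x) and exp(-2*x) > 0 for every x, so f'(x) = 0 ⇔ 2*x + 9 = 0.
  2*x + 9 = 0.
  ⇒ x = -9/2

f''(x) = 4*(-x - 4)*exp(-2*x)
Second-derivative test at each critical point:
  f''(-9/2) = 16206.1679 > 0 → local minimum

Critical points: x = -9/2 (local minimum)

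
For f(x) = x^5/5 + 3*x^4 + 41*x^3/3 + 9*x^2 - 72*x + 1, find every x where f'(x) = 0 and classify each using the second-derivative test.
f'(x) = x^4 + 12*x^3 + 41*x^2 + 18*x - 72

Solve f'(x) = 0:
  Factor: x^4 + 12*x^3 + 41*x^2 + 18*x - 72 = (x - 1)*(x + 3)*(x + 4)*(x + 6) = 0.
  ⇒ x = -6, -4, -3, 1

f''(x) = 4*x^3 + 36*x^2 + 82*x + 18
Second-derivative test at each critical point:
  f''(-6) = -42 < 0 → local maximum
  f''(-4) = 10 > 0 → local minimum
  f''(-3) = -12 < 0 → local maximum
  f''(1) = 140 > 0 → local minimum

Critical points: x = -6 (local maximum); x = -4 (local minimum); x = -3 (local maximum); x = 1 (local minimum)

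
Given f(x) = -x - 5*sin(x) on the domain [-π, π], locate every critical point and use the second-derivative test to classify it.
f'(x) = -5*cos(x) - 1

Solve f'(x) = 0 on [-π, π]:
  f'(x) = 0 ⇔ cos(x) = -1/5, i.e. x = ±arccos(-1/5) + 2nπ; keep the solutions lying in [-π, π].
  ⇒ x = -acos(-1/5) ≈ -1.7722, acos(-1/5) ≈ 1.7722

f''(x) = 5*sin(x)
Second-derivative test at each critical point:
  f''(-1.7722) = -4.8990 < 0 → local maximum
  f''(1.7722) = 4.8990 > 0 → local minimum

Critical points: x = -acos(-1/5) ≈ -1.7722 (local maximum); x = acos(-1/5) ≈ 1.7722 (local minimum)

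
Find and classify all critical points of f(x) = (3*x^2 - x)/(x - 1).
f'(x) = (3*x^2 - 6*x + 1)/(x^2 - 2*x + 1)

Solve f'(x) = 0:
  f'(x) = (3*x^2 - 6*x + 1)/(x - 1)^2; the denominator is positive wherever f is defined, so f'(x) = 0 ⇔ 3*x^2 - 6*x + 1 = 0.
  3*x^2 - 6*x + 1 = 0 has no rational roots; quadratic formula: x = (6 ± √24)/6.
  ⇒ x = 1 - sqrt(6)/3 ≈ 0.1835, sqrt(6)/3 + 1 ≈ 1.8165

f''(x) = 4/(x^3 - 3*x^2 + 3*x - 1)
Second-derivative test at each critical point:
  f''(0.1835) = -7.3485 < 0 → local maximum
  f''(1.8165) = 7.3485 > 0 → local minimum

Critical points: x = 1 - sqrt(6)/3 ≈ 0.1835 (local maximum); x = sqrt(6)/3 + 1 ≈ 1.8165 (local minimum)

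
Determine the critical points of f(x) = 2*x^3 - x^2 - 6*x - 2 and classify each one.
f'(x) = 6*x^2 - 2*x - 6

Solve f'(x) = 0:
  Factor: 6*x^2 - 2*x - 6 = 2*(3*x^2 - x - 3); 3*x^2 - x - 3 = 0 has no rational roots; quadratic formula: x = (1 ± √37)/6.
  ⇒ x = 1/6 - sqrt(37)/6 ≈ -0.8471, 1/6 + sqrt(37)/6 ≈ 1.1805

f''(x) = 12*x - 2
Second-derivative test at each critical point:
  f''(-0.8471) = -12.1655 < 0 → local maximum
  f''(1.1805) = 12.1655 > 0 → local minimum

Critical points: x = 1/6 - sqrt(37)/6 ≈ -0.8471 (local maximum); x = 1/6 + sqrt(37)/6 ≈ 1.1805 (local minimum)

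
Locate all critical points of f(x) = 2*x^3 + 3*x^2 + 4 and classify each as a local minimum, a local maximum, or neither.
f'(x) = 6*x*(x + 1)

Solve f'(x) = 0:
  Factor: 6*x^2 + 6*x = 6*x*(x + 1) = 0.
  ⇒ x = -1, 0

f''(x) = 12*x + 6
Second-derivative test at each critical point:
  f''(-1) = -6 < 0 → local maximum
  f''(0) = 6 > 0 → local minimum

Critical points: x = -1 (local maximum); x = 0 (local minimum)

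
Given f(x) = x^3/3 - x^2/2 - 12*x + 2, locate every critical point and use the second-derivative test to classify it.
f'(x) = x^2 - x - 12

Solve f'(x) = 0:
  Factor: x^2 - x - 12 = (x - 4)*(x + 3) = 0.
  ⇒ x = -3, 4

f''(x) = 2*x - 1
Second-derivative test at each critical point:
  f''(-3) = -7 < 0 → local maximum
  f''(4) = 7 > 0 → local minimum

Critical points: x = -3 (local maximum); x = 4 (local minimum)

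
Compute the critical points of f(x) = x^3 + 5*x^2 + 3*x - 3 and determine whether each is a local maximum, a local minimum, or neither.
f'(x) = 3*x^2 + 10*x + 3

Solve f'(x) = 0:
  Factor: 3*x^2 + 10*x + 3 = (x + 3)*(3*x + 1) = 0.
  ⇒ x = -3, -1/3

f''(x) = 6*x + 10
Second-derivative test at each critical point:
  f''(-3) = -8 < 0 → local maximum
  f''(-1/3) = 8 > 0 → local minimum

Critical points: x = -3 (local maximum); x = -1/3 (local minimum)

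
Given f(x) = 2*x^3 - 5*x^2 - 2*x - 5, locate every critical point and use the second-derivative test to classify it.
f'(x) = 6*x^2 - 10*x - 2

Solve f'(x) = 0:
  Factor: 6*x^2 - 10*x - 2 = 2*(3*x^2 - 5*x - 1); 3*x^2 - 5*x - 1 = 0 has no rational roots; quadratic formula: x = (5 ± √37)/6.
  ⇒ x = 5/6 - sqrt(37)/6 ≈ -0.1805, 5/6 + sqrt(37)/6 ≈ 1.8471

f''(x) = 12*x - 10
Second-derivative test at each critical point:
  f''(-0.1805) = -12.1655 < 0 → local maximum
  f''(1.8471) = 12.1655 > 0 → local minimum

Critical points: x = 5/6 - sqrt(37)/6 ≈ -0.1805 (local maximum); x = 5/6 + sqrt(37)/6 ≈ 1.8471 (local minimum)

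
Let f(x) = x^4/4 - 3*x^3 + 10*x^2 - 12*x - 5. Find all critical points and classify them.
f'(x) = x^3 - 9*x^2 + 20*x - 12

Solve f'(x) = 0:
  Factor: x^3 - 9*x^2 + 20*x - 12 = (x - 6)*(x - 2)*(x - 1) = 0.
  ⇒ x = 1, 2, 6

f''(x) = 3*x^2 - 18*x + 20
Second-derivative test at each critical point:
  f''(1) = 5 > 0 → local minimum
  f''(2) = -4 < 0 → local maximum
  f''(6) = 20 > 0 → local minimum

Critical points: x = 1 (local minimum); x = 2 (local maximum); x = 6 (local minimum)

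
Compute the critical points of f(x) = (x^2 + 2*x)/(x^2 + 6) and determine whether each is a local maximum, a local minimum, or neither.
f'(x) = 2*(-x^2 + 6*x + 6)/(x^4 + 12*x^2 + 36)

Solve f'(x) = 0:
  f'(x) = -2*(x^2 - 6*x - 6)/(x^2 + 6)^2; the denominator is positive wherever f is defined, so f'(x) = 0 ⇔ -2*x^2 + 12*x + 12 = 0.
  Factor: -2*x^2 + 12*x + 12 = -2*(x^2 - 6*x - 6); x^2 - 6*x - 6 = 0 has no rational roots; quadratic formula: x = (6 ± √60)/2.
  ⇒ x = 3 - sqrt(15) ≈ -0.8730, 3 + sqrt(15) ≈ 6.8730

f''(x) = 4*(x^3 - 9*x^2 - 18*x + 18)/(x^6 + 18*x^4 + 108*x^2 + 216)
Second-derivative test at each critical point:
  f''(-0.8730) = 0.3388 > 0 → local minimum
  f''(6.8730) = -0.0055 < 0 → local maximum

Critical points: x = 3 - sqrt(15) ≈ -0.8730 (local minimum); x = 3 + sqrt(15) ≈ 6.8730 (local maximum)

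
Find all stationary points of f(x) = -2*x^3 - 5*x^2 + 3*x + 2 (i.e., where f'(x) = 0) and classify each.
f'(x) = -6*x^2 - 10*x + 3

Solve f'(x) = 0:
  6*x^2 + 10*x - 3 = 0 has no rational roots; quadratic formula: x = (-10 ± √172)/12.
  ⇒ x = -sqrt(43)/6 - 5/6 ≈ -1.9262, -5/6 + sqrt(43)/6 ≈ 0.2596

f''(x) = -12*x - 10
Second-derivative test at each critical point:
  f''(-1.9262) = 13.1149 > 0 → local minimum
  f''(0.2596) = -13.1149 < 0 → local maximum

Critical points: x = -sqrt(43)/6 - 5/6 ≈ -1.9262 (local minimum); x = -5/6 + sqrt(43)/6 ≈ 0.2596 (local maximum)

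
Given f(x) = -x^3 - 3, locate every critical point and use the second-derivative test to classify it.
f'(x) = -3*x^2

Solve f'(x) = 0:
  ⇒ x = 0

f''(x) = -6*x
Second-derivative test at each critical point:
  f''(0) = 0, so the second-derivative test is inconclusive; use the first-derivative test: f'(-1/4) = -0.1875, f'(1/4) = -0.1875 — f' is negative on both sides (no sign change) → neither a local maximum nor a local minimum

Critical points: x = 0 (neither)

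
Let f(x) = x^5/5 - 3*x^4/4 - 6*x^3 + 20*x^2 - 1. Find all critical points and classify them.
f'(x) = x*(x^3 - 3*x^2 - 18*x + 40)

Solve f'(x) = 0:
  Factor: x^4 - 3*x^3 - 18*x^2 + 40*x = x*(x - 5)*(x - 2)*(x + 4) = 0.
  ⇒ x = -4, 0, 2, 5

f''(x) = 4*x^3 - 9*x^2 - 36*x + 40
Second-derivative test at each critical point:
  f''(-4) = -216 < 0 → local maximum
  f''(0) = 40 > 0 → local minimum
  f''(2) = -36 < 0 → local maximum
  f''(5) = 135 > 0 → local minimum

Critical points: x = -4 (local maximum); x = 0 (local minimum); x = 2 (local maximum); x = 5 (local minimum)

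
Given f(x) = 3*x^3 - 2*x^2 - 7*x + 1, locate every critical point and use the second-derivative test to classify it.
f'(x) = 9*x^2 - 4*x - 7

Solve f'(x) = 0:
  9*x^2 - 4*x - 7 = 0 has no rational roots; quadratic formula: x = (4 ± √268)/18.
  ⇒ x = 2/9 - sqrt(67)/9 ≈ -0.6873, 2/9 + sqrt(67)/9 ≈ 1.1317

f''(x) = 18*x - 4
Second-derivative test at each critical point:
  f''(-0.6873) = -16.3707 < 0 → local maximum
  f''(1.1317) = 16.3707 > 0 → local minimum

Critical points: x = 2/9 - sqrt(67)/9 ≈ -0.6873 (local maximum); x = 2/9 + sqrt(67)/9 ≈ 1.1317 (local minimum)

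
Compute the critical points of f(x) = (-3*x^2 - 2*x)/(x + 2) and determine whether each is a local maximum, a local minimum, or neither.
f'(x) = (-3*x^2 - 12*x - 4)/(x^2 + 4*x + 4)

Solve f'(x) = 0:
  f'(x) = -(3*x^2 + 12*x + 4)/(x + 2)^2; the denominator is positive wherever f is defined, so f'(x) = 0 ⇔ -3*x^2 - 12*x - 4 = 0.
  3*x^2 + 12*x + 4 = 0 has no rational roots; quadratic formula: x = (-12 ± √96)/6.
  ⇒ x = -2 - 2*sqrt(6)/3 ≈ -3.6330, -2 + 2*sqrt(6)/3 ≈ -0.3670

f''(x) = -16/(x^3 + 6*x^2 + 12*x + 8)
Second-derivative test at each critical point:
  f''(-3.6330) = 3.6742 > 0 → local minimum
  f''(-0.3670) = -3.6742 < 0 → local maximum

Critical points: x = -2 - 2*sqrt(6)/3 ≈ -3.6330 (local minimum); x = -2 + 2*sqrt(6)/3 ≈ -0.3670 (local maximum)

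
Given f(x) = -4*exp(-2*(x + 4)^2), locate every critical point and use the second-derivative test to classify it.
f'(x) = 16*(x + 4)*exp(-2*(x + 4)^2)

Solve f'(x) = 0:
  f'(x) = (16*x + 64)·exp(-2*(x + 4)^2) and exp(-2*(x + 4)^2) > 0 for every x, so f'(x) = 0 ⇔ 16*x + 64 = 0.
  Factor: 16*x + 64 = 16*(x + 4) = 0.
  ⇒ x = -4

f''(x) = 16*(1 - 4*(x + 4)^2)*exp(-2*(x + 4)^2)
Second-derivative test at each critical point:
  f''(-4) = 16 > 0 → local minimum

Critical points: x = -4 (local minimum)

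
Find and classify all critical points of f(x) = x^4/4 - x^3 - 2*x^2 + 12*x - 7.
f'(x) = x^3 - 3*x^2 - 4*x + 12

Solve f'(x) = 0:
  Factor: x^3 - 3*x^2 - 4*x + 12 = (x - 3)*(x - 2)*(x + 2) = 0.
  ⇒ x = -2, 2, 3

f''(x) = 3*x^2 - 6*x - 4
Second-derivative test at each critical point:
  f''(-2) = 20 > 0 → local minimum
  f''(2) = -4 < 0 → local maximum
  f''(3) = 5 > 0 → local minimum

Critical points: x = -2 (local minimum); x = 2 (local maximum); x = 3 (local minimum)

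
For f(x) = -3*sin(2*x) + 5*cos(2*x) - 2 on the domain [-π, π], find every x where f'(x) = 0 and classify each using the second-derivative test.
f'(x) = -10*sin(2*x) - 6*cos(2*x)

Solve f'(x) = 0 on [-π, π]:
  f'(x) = 0 ⇔ -3*cos(2*x) = 5*sin(2*x) ⇔ tan(2*x) = -3/5, i.e. 2*x = arctan(-3/5) + nπ; keep the solutions lying in [-π, π].
  ⇒ x = -pi/2 - atan(3/5)/2 ≈ -1.8410, -atan(3/5)/2 ≈ -0.2702, -atan(3/5)/2 + pi/2 ≈ 1.3006, pi - atan(3/5)/2 ≈ 2.8714

f''(x) = 12*sin(2*x) - 20*cos(2*x)
Second-derivative test at each critical point:
  f''(-1.8410) = 23.3238 > 0 → local minimum
  f''(-0.2702) = -23.3238 < 0 → local maximum
  f''(1.3006) = 23.3238 > 0 → local minimum
  f''(2.8714) = -23.3238 < 0 → local maximum

Critical points: x = -pi/2 - atan(3/5)/2 ≈ -1.8410 (local minimum); x = -atan(3/5)/2 ≈ -0.2702 (local maximum); x = -atan(3/5)/2 + pi/2 ≈ 1.3006 (local minimum); x = pi - atan(3/5)/2 ≈ 2.8714 (local maximum)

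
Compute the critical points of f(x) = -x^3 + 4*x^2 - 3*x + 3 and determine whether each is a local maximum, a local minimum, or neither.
f'(x) = -3*x^2 + 8*x - 3

Solve f'(x) = 0:
  3*x^2 - 8*x + 3 = 0 has no rational roots; quadratic formula: x = (8 ± √28)/6.
  ⇒ x = 4/3 - sqrt(7)/3 ≈ 0.4514, sqrt(7)/3 + 4/3 ≈ 2.2153

f''(x) = 8 - 6*x
Second-derivative test at each critical point:
  f''(0.4514) = 5.2915 > 0 → local minimum
  f''(2.2153) = -5.2915 < 0 → local maximum

Critical points: x = 4/3 - sqrt(7)/3 ≈ 0.4514 (local minimum); x = sqrt(7)/3 + 4/3 ≈ 2.2153 (local maximum)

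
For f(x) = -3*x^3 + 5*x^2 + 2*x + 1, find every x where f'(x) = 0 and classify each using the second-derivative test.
f'(x) = -9*x^2 + 10*x + 2

Solve f'(x) = 0:
  9*x^2 - 10*x - 2 = 0 has no rational roots; quadratic formula: x = (10 ± √172)/18.
  ⇒ x = 5/9 - sqrt(43)/9 ≈ -0.1730, 5/9 + sqrt(43)/9 ≈ 1.2842

f''(x) = 10 - 18*x
Second-derivative test at each critical point:
  f''(-0.1730) = 13.1149 > 0 → local minimum
  f''(1.2842) = -13.1149 < 0 → local maximum

Critical points: x = 5/9 - sqrt(43)/9 ≈ -0.1730 (local minimum); x = 5/9 + sqrt(43)/9 ≈ 1.2842 (local maximum)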